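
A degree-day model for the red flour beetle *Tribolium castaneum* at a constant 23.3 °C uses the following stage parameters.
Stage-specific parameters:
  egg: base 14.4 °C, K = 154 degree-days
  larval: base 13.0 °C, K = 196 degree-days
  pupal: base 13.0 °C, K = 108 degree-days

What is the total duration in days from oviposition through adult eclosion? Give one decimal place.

egg: 154 / (23.3 − 14.4) = 154 / 8.9 = 17.303 d.
larval: 196 / (23.3 − 13.0) = 196 / 10.3 = 19.029 d.
pupal: 108 / (23.3 − 13.0) = 108 / 10.3 = 10.485 d.
Sum = 46.818 ≈ 46.8 days.

46.8 days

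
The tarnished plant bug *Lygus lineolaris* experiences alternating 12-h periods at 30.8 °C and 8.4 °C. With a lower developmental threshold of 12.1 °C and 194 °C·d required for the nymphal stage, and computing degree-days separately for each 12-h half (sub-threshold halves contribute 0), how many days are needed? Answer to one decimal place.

Day half: max(0, 30.8 − 12.1) × 0.5 = 18.7 × 0.5 = 9.35 DD.
Night half: max(0, 8.4 − 12.1) × 0.5 = 0.0 × 0.5 = 0.00 DD.
Per 24 h: 9.35 DD/day.
Duration = 194 / 9.35 = 20.749 ≈ 20.7 days.

20.7 days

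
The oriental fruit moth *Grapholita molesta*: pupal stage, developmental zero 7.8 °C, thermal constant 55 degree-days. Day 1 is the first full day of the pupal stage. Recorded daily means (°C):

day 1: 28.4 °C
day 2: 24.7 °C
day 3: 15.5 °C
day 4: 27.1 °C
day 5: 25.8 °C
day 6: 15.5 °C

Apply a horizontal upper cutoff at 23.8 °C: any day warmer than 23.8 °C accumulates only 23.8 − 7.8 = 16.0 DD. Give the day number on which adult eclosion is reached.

day 4

Daily DD above 7.8 °C (capped at 16.0): 16.0, 16.0, 7.7, 16.0, 16.0, 7.7.
Cumulative: 16.0, 32.0, 39.7, 55.7, 71.7, 79.4.
The total first reaches 55 DD on day 4.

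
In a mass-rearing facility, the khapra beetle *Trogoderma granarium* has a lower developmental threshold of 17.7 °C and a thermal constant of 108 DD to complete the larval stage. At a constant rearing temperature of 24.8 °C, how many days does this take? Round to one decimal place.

15.2 days

Daily accumulation = 24.8 − 17.7 = 7.1 DD/day.
Duration = 108 / 7.1 = 15.211 ≈ 15.2 days.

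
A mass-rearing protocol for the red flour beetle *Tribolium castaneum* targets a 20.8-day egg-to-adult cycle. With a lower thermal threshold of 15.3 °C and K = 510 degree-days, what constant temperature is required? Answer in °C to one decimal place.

39.8 °C

Required daily accumulation = 510 / 20.8 = 24.519 DD/day.
T = T_base + 24.519 = 15.3 + 24.519 = 39.819 ≈ 39.8 °C.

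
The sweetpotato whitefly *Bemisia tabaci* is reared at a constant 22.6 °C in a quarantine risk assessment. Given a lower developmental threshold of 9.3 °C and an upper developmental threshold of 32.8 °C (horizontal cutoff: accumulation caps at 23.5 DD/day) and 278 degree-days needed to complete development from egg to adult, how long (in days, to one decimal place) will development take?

20.9 days

Daily accumulation = 22.6 − 9.3 = 13.3 DD/day.
Duration = 278 / 13.3 = 20.902 ≈ 20.9 days.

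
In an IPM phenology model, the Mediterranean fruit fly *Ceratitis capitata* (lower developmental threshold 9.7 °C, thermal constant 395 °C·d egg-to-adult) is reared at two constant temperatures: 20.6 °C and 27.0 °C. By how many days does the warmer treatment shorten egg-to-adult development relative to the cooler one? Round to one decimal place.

At 20.6 °C: 395 / (20.6 − 9.7) = 395 / 10.9 = 36.239 d.
At 27.0 °C: 395 / (27.0 − 9.7) = 395 / 17.3 = 22.832 d.
Difference = |36.239 − 22.832| = 13.406 ≈ 13.4 days.

13.4 days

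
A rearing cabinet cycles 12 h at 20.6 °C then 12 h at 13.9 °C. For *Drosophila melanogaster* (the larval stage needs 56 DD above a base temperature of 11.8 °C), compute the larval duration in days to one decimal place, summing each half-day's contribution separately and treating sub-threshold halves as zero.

Day half: max(0, 20.6 − 11.8) × 0.5 = 8.8 × 0.5 = 4.40 DD.
Night half: max(0, 13.9 − 11.8) × 0.5 = 2.1 × 0.5 = 1.05 DD.
Per 24 h: 5.45 DD/day.
Duration = 56 / 5.45 = 10.275 ≈ 10.3 days.

10.3 days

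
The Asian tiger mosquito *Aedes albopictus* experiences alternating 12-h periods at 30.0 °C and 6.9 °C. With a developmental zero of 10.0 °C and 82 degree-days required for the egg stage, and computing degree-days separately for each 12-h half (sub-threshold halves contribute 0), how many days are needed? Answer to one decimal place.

8.2 days

Day half: max(0, 30.0 − 10.0) × 0.5 = 20.0 × 0.5 = 10.00 DD.
Night half: max(0, 6.9 − 10.0) × 0.5 = 0.0 × 0.5 = 0.00 DD.
Per 24 h: 10.00 DD/day.
Duration = 82 / 10.00 = 8.200 ≈ 8.2 days.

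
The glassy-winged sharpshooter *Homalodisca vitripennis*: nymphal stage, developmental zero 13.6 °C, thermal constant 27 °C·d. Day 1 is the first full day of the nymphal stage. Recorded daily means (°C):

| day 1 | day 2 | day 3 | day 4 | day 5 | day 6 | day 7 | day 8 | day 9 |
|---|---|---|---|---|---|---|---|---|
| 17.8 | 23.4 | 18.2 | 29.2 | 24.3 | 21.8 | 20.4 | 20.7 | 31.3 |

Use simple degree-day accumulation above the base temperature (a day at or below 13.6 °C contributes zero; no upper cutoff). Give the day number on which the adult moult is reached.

day 4

Daily DD above 13.6 °C: 4.2, 9.8, 4.6, 15.6, 10.7, 8.2, 6.8, 7.1, 17.7.
Cumulative: 4.2, 14.0, 18.6, 34.2, 44.9, 53.1, 59.9, 67.0, 84.7.
The total first reaches 27 DD on day 4.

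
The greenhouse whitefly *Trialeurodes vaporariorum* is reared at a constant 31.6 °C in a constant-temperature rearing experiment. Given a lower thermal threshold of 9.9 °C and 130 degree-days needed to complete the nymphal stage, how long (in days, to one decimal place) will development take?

6.0 days

Daily accumulation = 31.6 − 9.9 = 21.7 DD/day.
Duration = 130 / 21.7 = 5.991 ≈ 6.0 days.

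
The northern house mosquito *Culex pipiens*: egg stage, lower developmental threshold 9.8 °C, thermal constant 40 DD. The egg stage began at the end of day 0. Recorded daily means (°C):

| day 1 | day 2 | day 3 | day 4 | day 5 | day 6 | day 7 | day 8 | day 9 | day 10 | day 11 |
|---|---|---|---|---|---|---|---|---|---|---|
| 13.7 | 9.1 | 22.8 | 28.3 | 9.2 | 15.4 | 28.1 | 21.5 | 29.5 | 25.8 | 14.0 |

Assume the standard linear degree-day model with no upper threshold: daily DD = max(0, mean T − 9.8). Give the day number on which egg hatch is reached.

Daily DD above 9.8 °C: 3.9, 0.0, 13.0, 18.5, 0.0, 5.6, 18.3, 11.7, 19.7, 16.0, 4.2.
Cumulative: 3.9, 3.9, 16.9, 35.4, 35.4, 41.0, 59.3, 71.0, 90.7, 106.7, 110.9.
The total first reaches 40 DD on day 6.

day 6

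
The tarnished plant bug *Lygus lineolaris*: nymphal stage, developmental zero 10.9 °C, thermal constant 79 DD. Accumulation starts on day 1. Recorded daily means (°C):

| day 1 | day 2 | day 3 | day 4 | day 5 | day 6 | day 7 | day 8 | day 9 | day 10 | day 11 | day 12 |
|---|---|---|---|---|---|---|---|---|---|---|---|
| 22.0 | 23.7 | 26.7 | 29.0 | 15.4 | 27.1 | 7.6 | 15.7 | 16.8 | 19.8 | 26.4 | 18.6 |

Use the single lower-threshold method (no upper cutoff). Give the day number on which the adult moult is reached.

Daily DD above 10.9 °C: 11.1, 12.8, 15.8, 18.1, 4.5, 16.2, 0.0, 4.8, 5.9, 8.9, 15.5, 7.7.
Cumulative: 11.1, 23.9, 39.7, 57.8, 62.3, 78.5, 78.5, 83.3, 89.2, 98.1, 113.6, 121.3.
The total first reaches 79 DD on day 8.

day 8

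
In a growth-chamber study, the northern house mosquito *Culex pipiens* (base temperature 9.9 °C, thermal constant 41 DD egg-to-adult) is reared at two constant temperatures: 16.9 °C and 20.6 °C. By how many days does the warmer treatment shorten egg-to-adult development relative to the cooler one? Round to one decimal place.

At 16.9 °C: 41 / (16.9 − 9.9) = 41 / 7.0 = 5.857 d.
At 20.6 °C: 41 / (20.6 − 9.9) = 41 / 10.7 = 3.832 d.
Difference = |5.857 − 3.832| = 2.025 ≈ 2.0 days.

2.0 days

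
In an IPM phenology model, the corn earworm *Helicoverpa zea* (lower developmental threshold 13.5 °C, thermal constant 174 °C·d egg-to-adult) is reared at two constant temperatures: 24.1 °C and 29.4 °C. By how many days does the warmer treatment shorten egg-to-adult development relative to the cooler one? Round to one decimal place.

At 24.1 °C: 174 / (24.1 − 13.5) = 174 / 10.6 = 16.415 d.
At 29.4 °C: 174 / (29.4 − 13.5) = 174 / 15.9 = 10.943 d.
Difference = |16.415 − 10.943| = 5.472 ≈ 5.5 days.

5.5 days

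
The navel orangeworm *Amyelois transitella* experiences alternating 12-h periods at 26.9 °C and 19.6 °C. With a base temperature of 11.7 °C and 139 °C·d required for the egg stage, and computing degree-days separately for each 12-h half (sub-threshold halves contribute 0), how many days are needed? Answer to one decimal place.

Day half: max(0, 26.9 − 11.7) × 0.5 = 15.2 × 0.5 = 7.60 DD.
Night half: max(0, 19.6 − 11.7) × 0.5 = 7.9 × 0.5 = 3.95 DD.
Per 24 h: 11.55 DD/day.
Duration = 139 / 11.55 = 12.035 ≈ 12.0 days.

12.0 days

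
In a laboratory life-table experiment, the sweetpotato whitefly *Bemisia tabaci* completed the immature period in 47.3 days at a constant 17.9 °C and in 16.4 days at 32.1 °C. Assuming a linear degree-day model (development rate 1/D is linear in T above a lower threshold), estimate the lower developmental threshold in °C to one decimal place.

10.4 °C

Linear rate model ⇒ the product D·(T − T_b) is constant across temperatures.
47.3·(17.9 − T_b) = 16.4·(32.1 − T_b)
T_b = (47.3·17.9 − 16.4·32.1) / (47.3 − 16.4) = 320.23 / 30.9 = 10.363 °C ≈ 10.4 °C.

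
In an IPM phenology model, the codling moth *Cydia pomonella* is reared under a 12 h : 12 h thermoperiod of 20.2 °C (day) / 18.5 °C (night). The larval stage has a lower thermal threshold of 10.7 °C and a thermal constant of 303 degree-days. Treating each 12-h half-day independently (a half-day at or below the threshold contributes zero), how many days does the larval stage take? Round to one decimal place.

35.0 days

Day half: max(0, 20.2 − 10.7) × 0.5 = 9.5 × 0.5 = 4.75 DD.
Night half: max(0, 18.5 − 10.7) × 0.5 = 7.8 × 0.5 = 3.90 DD.
Per 24 h: 8.65 DD/day.
Duration = 303 / 8.65 = 35.029 ≈ 35.0 days.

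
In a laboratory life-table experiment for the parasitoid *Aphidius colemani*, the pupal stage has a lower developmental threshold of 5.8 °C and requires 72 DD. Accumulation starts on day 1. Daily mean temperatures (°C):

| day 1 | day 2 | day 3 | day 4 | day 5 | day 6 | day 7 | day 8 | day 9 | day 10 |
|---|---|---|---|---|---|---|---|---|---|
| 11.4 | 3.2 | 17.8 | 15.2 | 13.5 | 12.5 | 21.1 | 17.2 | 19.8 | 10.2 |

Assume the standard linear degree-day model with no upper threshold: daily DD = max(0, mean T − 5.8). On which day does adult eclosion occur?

Daily DD above 5.8 °C: 5.6, 0.0, 12.0, 9.4, 7.7, 6.7, 15.3, 11.4, 14.0, 4.4.
Cumulative: 5.6, 5.6, 17.6, 27.0, 34.7, 41.4, 56.7, 68.1, 82.1, 86.5.
The total first reaches 72 DD on day 9.

day 9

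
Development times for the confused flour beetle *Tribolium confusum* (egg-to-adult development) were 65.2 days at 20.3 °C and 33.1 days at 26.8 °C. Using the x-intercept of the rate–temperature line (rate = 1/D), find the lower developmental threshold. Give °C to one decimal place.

Under the model K = D·(T − T_b), so D₁·(T₁ − T_b) = D₂·(T₂ − T_b).
65.2·(20.3 − T_b) = 33.1·(26.8 − T_b)
T_b = (65.2·20.3 − 33.1·26.8) / (65.2 − 33.1) = 436.48 / 32.1 = 13.598 °C ≈ 13.6 °C.

13.6 °C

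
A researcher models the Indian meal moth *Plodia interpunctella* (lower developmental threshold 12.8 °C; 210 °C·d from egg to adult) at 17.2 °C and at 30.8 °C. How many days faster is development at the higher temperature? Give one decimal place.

36.1 days

At 17.2 °C: 210 / (17.2 − 12.8) = 210 / 4.4 = 47.727 d.
At 30.8 °C: 210 / (30.8 − 12.8) = 210 / 18.0 = 11.667 d.
Difference = |47.727 − 11.667| = 36.061 ≈ 36.1 days.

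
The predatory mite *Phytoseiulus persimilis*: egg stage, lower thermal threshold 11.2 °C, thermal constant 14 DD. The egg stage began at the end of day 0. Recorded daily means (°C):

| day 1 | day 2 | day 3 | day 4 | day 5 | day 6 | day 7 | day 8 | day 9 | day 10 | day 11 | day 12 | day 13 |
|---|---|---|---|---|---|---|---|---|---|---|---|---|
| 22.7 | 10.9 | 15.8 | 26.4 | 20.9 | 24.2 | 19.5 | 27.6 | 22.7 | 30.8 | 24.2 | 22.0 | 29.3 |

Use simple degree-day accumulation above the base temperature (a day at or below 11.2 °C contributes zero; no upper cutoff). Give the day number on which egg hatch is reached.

Daily DD above 11.2 °C: 11.5, 0.0, 4.6, 15.2, 9.7, 13.0, 8.3, 16.4, 11.5, 19.6, 13.0, 10.8, 18.1.
Cumulative: 11.5, 11.5, 16.1, 31.3, 41.0, 54.0, 62.3, 78.7, 90.2, 109.8, 122.8, 133.6, 151.7.
The total first reaches 14 DD on day 3.

day 3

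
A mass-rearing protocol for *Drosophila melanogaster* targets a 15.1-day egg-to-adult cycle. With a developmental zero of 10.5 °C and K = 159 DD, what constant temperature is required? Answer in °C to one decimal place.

Required daily accumulation = 159 / 15.1 = 10.530 DD/day.
T = T_base + 10.530 = 10.5 + 10.530 = 21.030 ≈ 21.0 °C.

21.0 °C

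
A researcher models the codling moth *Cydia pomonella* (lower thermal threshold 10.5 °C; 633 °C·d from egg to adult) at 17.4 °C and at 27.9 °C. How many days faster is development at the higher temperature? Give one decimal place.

At 17.4 °C: 633 / (17.4 − 10.5) = 633 / 6.9 = 91.739 d.
At 27.9 °C: 633 / (27.9 − 10.5) = 633 / 17.4 = 36.379 d.
Difference = |91.739 − 36.379| = 55.360 ≈ 55.4 days.

55.4 days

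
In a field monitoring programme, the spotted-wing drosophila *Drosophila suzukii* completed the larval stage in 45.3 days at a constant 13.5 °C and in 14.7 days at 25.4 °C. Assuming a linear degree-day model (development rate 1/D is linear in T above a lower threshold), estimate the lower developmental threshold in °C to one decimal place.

Equal thermal constants: D₁(T₁ − T_b) = D₂(T₂ − T_b).
45.3·(13.5 − T_b) = 14.7·(25.4 − T_b)
T_b = (45.3·13.5 − 14.7·25.4) / (45.3 − 14.7) = 238.17 / 30.6 = 7.783 °C ≈ 7.8 °C.

7.8 °C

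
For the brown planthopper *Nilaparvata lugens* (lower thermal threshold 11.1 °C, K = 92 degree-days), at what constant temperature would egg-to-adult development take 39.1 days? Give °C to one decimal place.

Required daily accumulation = 92 / 39.1 = 2.353 DD/day.
T = T_base + 2.353 = 11.1 + 2.353 = 13.453 ≈ 13.5 °C.

13.5 °C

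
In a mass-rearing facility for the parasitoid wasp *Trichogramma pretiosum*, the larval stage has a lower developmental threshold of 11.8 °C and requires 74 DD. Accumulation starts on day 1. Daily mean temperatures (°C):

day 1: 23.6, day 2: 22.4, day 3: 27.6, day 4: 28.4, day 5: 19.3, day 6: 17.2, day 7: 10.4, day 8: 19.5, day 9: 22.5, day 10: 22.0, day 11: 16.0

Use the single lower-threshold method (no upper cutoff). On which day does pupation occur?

day 8

Daily DD above 11.8 °C: 11.8, 10.6, 15.8, 16.6, 7.5, 5.4, 0.0, 7.7, 10.7, 10.2, 4.2.
Cumulative: 11.8, 22.4, 38.2, 54.8, 62.3, 67.7, 67.7, 75.4, 86.1, 96.3, 100.5.
The total first reaches 74 DD on day 8.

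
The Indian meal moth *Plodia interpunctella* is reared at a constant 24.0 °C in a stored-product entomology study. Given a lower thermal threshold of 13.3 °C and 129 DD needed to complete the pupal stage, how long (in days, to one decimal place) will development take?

12.1 days

Daily accumulation = 24.0 − 13.3 = 10.7 DD/day.
Duration = 129 / 10.7 = 12.056 ≈ 12.1 days.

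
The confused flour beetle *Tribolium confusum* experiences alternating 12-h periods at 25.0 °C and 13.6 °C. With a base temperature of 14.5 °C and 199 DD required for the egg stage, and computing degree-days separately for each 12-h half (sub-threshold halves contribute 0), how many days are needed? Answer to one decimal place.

37.9 days

Day half: max(0, 25.0 − 14.5) × 0.5 = 10.5 × 0.5 = 5.25 DD.
Night half: max(0, 13.6 − 14.5) × 0.5 = 0.0 × 0.5 = 0.00 DD.
Per 24 h: 5.25 DD/day.
Duration = 199 / 5.25 = 37.905 ≈ 37.9 days.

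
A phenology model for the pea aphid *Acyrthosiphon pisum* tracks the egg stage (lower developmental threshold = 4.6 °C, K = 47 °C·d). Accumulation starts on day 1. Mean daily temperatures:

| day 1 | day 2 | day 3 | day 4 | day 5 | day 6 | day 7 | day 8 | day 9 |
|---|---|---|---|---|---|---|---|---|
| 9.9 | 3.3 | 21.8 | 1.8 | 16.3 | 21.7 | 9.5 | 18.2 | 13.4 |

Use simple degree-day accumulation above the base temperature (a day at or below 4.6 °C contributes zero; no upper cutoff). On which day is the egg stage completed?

day 6

Daily DD above 4.6 °C: 5.3, 0.0, 17.2, 0.0, 11.7, 17.1, 4.9, 13.6, 8.8.
Cumulative: 5.3, 5.3, 22.5, 22.5, 34.2, 51.3, 56.2, 69.8, 78.6.
The total first reaches 47 DD on day 6.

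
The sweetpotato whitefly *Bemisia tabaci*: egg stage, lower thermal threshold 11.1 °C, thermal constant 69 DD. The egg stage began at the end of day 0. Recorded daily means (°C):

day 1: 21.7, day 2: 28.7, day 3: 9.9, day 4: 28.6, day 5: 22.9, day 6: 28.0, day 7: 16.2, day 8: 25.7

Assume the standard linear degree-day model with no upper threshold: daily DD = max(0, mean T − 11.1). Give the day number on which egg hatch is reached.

day 6

Daily DD above 11.1 °C: 10.6, 17.6, 0.0, 17.5, 11.8, 16.9, 5.1, 14.6.
Cumulative: 10.6, 28.2, 28.2, 45.7, 57.5, 74.4, 79.5, 94.1.
The total first reaches 69 DD on day 6.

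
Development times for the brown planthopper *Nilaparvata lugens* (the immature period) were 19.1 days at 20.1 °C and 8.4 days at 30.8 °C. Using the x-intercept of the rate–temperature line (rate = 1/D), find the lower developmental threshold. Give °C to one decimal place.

Linear rate model ⇒ the product D·(T − T_b) is constant across temperatures.
19.1·(20.1 − T_b) = 8.4·(30.8 − T_b)
T_b = (19.1·20.1 − 8.4·30.8) / (19.1 − 8.4) = 125.19 / 10.7 = 11.700 °C ≈ 11.7 °C.

11.7 °C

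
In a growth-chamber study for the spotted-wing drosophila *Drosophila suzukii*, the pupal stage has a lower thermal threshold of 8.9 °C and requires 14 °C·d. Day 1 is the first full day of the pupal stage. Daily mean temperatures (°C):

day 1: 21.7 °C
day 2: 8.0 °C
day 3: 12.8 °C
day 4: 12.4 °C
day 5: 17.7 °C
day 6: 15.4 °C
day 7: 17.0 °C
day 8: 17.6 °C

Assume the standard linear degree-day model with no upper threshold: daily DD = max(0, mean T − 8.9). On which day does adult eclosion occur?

day 3

Daily DD above 8.9 °C: 12.8, 0.0, 3.9, 3.5, 8.8, 6.5, 8.1, 8.7.
Cumulative: 12.8, 12.8, 16.7, 20.2, 29.0, 35.5, 43.6, 52.3.
The total first reaches 14 DD on day 3.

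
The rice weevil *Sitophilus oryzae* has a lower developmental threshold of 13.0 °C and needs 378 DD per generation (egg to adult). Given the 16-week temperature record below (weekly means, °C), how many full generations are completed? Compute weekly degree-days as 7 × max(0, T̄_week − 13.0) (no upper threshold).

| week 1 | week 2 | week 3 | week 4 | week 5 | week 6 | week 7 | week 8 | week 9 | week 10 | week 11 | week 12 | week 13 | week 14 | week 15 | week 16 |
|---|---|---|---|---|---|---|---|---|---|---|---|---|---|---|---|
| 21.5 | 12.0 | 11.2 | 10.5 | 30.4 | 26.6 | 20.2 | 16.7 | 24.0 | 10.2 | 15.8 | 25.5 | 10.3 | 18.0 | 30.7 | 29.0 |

Weekly DD (7 × max(0, T̄ − 13.0)): 59.5, 0.0, 0.0, 0.0, 121.8, 95.2, 50.4, 25.9, 77.0, 0.0, 19.6, 87.5, 0.0, 35.0, 123.9, 112.0.
Season total = 807.8 DD.
Complete generations = ⌊807.8 / 378⌋ = 2.

2 generations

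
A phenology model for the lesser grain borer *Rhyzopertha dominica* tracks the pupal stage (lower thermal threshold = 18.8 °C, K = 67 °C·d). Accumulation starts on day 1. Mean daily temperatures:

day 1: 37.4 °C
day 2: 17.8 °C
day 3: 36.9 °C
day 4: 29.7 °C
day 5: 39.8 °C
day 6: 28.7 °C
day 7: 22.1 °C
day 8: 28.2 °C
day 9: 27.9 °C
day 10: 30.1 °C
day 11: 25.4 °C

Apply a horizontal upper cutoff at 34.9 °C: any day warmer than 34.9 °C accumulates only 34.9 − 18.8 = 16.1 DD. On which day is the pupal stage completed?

Daily DD above 18.8 °C (capped at 16.1): 16.1, 0.0, 16.1, 10.9, 16.1, 9.9, 3.3, 9.4, 9.1, 11.3, 6.6.
Cumulative: 16.1, 16.1, 32.2, 43.1, 59.2, 69.1, 72.4, 81.8, 90.9, 102.2, 108.8.
The total first reaches 67 DD on day 6.

day 6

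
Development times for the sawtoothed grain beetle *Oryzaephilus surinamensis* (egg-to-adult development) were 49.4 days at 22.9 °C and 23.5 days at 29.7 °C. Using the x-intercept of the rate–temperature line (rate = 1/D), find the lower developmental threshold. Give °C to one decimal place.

16.7 °C

Equal thermal constants: D₁(T₁ − T_b) = D₂(T₂ − T_b).
49.4·(22.9 − T_b) = 23.5·(29.7 − T_b)
T_b = (49.4·22.9 − 23.5·29.7) / (49.4 − 23.5) = 433.31 / 25.9 = 16.730 °C ≈ 16.7 °C.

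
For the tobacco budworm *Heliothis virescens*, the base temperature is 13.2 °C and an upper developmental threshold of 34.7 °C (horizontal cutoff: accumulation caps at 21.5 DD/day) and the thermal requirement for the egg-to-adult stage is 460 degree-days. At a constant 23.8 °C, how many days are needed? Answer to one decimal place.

Daily accumulation = 23.8 − 13.2 = 10.6 DD/day.
Duration = 460 / 10.6 = 43.396 ≈ 43.4 days.

43.4 days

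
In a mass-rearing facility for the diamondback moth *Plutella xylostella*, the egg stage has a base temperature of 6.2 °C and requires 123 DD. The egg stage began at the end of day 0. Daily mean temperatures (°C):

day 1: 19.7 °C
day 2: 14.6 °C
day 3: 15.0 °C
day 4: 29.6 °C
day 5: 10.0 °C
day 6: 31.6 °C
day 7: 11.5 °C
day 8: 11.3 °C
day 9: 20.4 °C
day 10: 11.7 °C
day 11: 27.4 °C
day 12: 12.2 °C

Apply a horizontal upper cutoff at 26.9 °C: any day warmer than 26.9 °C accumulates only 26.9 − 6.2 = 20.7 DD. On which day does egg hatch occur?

day 11

Daily DD above 6.2 °C (capped at 20.7): 13.5, 8.4, 8.8, 20.7, 3.8, 20.7, 5.3, 5.1, 14.2, 5.5, 20.7, 6.0.
Cumulative: 13.5, 21.9, 30.7, 51.4, 55.2, 75.9, 81.2, 86.3, 100.5, 106.0, 126.7, 132.7.
The total first reaches 123 DD on day 11.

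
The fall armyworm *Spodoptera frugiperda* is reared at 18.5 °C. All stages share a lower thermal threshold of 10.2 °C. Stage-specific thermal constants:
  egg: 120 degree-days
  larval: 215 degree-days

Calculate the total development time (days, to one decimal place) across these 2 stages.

40.4 days

Daily accumulation at 18.5 °C = 18.5 − 10.2 = 8.3 DD/day.
Total K = 120 + 215 = 335 DD.
Total duration = 335 / 8.3 = 40.361 ≈ 40.4 days.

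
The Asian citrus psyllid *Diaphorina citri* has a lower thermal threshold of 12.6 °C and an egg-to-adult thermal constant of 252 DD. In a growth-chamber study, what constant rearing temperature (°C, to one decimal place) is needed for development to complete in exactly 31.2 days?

20.7 °C

Required daily accumulation = 252 / 31.2 = 8.077 DD/day.
T = T_base + 8.077 = 12.6 + 8.077 = 20.677 ≈ 20.7 °C.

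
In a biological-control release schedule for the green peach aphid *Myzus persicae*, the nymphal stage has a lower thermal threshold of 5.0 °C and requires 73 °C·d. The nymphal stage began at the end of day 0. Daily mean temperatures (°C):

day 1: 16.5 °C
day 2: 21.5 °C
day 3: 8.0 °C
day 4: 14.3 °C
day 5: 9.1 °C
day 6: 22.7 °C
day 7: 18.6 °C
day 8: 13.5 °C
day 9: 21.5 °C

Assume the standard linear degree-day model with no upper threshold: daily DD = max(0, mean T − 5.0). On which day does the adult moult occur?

Daily DD above 5.0 °C: 11.5, 16.5, 3.0, 9.3, 4.1, 17.7, 13.6, 8.5, 16.5.
Cumulative: 11.5, 28.0, 31.0, 40.3, 44.4, 62.1, 75.7, 84.2, 100.7.
The total first reaches 73 DD on day 7.

day 7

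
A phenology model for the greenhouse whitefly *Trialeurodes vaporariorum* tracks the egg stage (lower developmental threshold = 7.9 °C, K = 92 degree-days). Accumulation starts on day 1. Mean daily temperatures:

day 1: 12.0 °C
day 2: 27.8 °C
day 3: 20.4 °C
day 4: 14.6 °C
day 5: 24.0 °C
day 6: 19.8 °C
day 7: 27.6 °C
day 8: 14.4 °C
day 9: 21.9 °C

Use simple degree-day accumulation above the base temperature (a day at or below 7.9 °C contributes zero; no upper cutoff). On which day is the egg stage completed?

Daily DD above 7.9 °C: 4.1, 19.9, 12.5, 6.7, 16.1, 11.9, 19.7, 6.5, 14.0.
Cumulative: 4.1, 24.0, 36.5, 43.2, 59.3, 71.2, 90.9, 97.4, 111.4.
The total first reaches 92 DD on day 8.

day 8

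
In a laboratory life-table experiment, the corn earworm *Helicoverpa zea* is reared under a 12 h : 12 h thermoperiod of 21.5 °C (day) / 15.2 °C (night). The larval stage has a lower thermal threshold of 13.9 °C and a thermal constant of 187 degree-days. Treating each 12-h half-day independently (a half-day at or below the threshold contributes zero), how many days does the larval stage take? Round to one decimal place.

42.0 days

Day half: max(0, 21.5 − 13.9) × 0.5 = 7.6 × 0.5 = 3.80 DD.
Night half: max(0, 15.2 − 13.9) × 0.5 = 1.3 × 0.5 = 0.65 DD.
Per 24 h: 4.45 DD/day.
Duration = 187 / 4.45 = 42.022 ≈ 42.0 days.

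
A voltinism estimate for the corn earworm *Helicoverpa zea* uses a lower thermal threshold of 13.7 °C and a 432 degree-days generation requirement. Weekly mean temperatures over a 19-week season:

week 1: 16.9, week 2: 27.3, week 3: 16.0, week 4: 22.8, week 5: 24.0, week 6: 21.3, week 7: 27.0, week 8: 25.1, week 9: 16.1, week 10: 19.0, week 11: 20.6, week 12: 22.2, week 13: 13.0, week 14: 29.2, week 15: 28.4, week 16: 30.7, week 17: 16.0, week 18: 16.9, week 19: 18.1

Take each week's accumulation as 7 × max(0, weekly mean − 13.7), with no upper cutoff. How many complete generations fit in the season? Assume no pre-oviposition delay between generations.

Weekly DD (7 × max(0, T̄ − 13.7)): 22.4, 95.2, 16.1, 63.7, 72.1, 53.2, 93.1, 79.8, 16.8, 37.1, 48.3, 59.5, 0.0, 108.5, 102.9, 119.0, 16.1, 22.4, 30.8.
Season total = 1057.0 DD.
Complete generations = ⌊1057.0 / 432⌋ = 2.

2 generations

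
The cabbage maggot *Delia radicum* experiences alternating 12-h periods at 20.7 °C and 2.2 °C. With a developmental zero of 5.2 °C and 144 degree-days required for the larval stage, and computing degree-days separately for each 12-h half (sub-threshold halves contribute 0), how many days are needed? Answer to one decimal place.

Day half: max(0, 20.7 − 5.2) × 0.5 = 15.5 × 0.5 = 7.75 DD.
Night half: max(0, 2.2 − 5.2) × 0.5 = 0.0 × 0.5 = 0.00 DD.
Per 24 h: 7.75 DD/day.
Duration = 144 / 7.75 = 18.581 ≈ 18.6 days.

18.6 days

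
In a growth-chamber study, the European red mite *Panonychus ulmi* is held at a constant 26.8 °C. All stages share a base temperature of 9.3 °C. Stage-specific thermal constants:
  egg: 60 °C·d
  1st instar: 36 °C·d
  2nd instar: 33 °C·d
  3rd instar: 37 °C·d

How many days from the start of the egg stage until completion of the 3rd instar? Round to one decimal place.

9.5 days

Daily accumulation at 26.8 °C = 26.8 − 9.3 = 17.5 DD/day.
Total K = 60 + 36 + 33 + 37 = 166 DD.
Total duration = 166 / 17.5 = 9.486 ≈ 9.5 days.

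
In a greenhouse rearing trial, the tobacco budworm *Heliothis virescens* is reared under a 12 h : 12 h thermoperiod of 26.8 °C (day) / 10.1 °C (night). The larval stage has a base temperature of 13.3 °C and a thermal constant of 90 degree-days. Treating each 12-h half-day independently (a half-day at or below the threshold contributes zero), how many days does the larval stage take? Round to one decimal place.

Day half: max(0, 26.8 − 13.3) × 0.5 = 13.5 × 0.5 = 6.75 DD.
Night half: max(0, 10.1 − 13.3) × 0.5 = 0.0 × 0.5 = 0.00 DD.
Per 24 h: 6.75 DD/day.
Duration = 90 / 6.75 = 13.333 ≈ 13.3 days.

13.3 days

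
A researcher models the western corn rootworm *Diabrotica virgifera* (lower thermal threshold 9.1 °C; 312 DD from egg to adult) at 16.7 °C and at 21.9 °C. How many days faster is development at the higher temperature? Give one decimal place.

At 16.7 °C: 312 / (16.7 − 9.1) = 312 / 7.6 = 41.053 d.
At 21.9 °C: 312 / (21.9 − 9.1) = 312 / 12.8 = 24.375 d.
Difference = |41.053 − 24.375| = 16.678 ≈ 16.7 days.

16.7 days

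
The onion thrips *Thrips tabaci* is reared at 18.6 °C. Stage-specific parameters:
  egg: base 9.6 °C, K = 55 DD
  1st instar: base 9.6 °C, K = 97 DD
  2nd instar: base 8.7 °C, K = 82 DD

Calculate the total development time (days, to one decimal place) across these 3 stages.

egg: 55 / (18.6 − 9.6) = 55 / 9.0 = 6.111 d.
1st instar: 97 / (18.6 − 9.6) = 97 / 9.0 = 10.778 d.
2nd instar: 82 / (18.6 − 8.7) = 82 / 9.9 = 8.283 d.
Sum = 25.172 ≈ 25.2 days.

25.2 days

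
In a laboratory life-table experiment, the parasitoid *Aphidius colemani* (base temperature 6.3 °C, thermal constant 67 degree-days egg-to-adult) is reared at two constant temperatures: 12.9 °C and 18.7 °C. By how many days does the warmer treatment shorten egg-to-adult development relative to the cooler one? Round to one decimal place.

At 12.9 °C: 67 / (12.9 − 6.3) = 67 / 6.6 = 10.152 d.
At 18.7 °C: 67 / (18.7 − 6.3) = 67 / 12.4 = 5.403 d.
Difference = |10.152 − 5.403| = 4.748 ≈ 4.7 days.

4.7 days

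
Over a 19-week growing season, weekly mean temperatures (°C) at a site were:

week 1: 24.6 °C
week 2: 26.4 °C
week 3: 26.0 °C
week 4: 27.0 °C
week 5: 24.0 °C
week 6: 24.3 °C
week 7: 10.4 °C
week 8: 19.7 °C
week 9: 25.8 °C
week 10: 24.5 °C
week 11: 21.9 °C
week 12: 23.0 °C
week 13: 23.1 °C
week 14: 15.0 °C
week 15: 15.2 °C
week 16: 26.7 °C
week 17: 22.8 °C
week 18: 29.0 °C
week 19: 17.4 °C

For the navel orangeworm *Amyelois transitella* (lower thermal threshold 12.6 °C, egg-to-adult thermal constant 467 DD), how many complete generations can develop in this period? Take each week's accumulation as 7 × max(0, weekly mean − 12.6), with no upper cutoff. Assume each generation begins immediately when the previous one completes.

Weekly DD (7 × max(0, T̄ − 12.6)): 84.0, 96.6, 93.8, 100.8, 79.8, 81.9, 0.0, 49.7, 92.4, 83.3, 65.1, 72.8, 73.5, 16.8, 18.2, 98.7, 71.4, 114.8, 33.6.
Season total = 1327.2 DD.
Complete generations = ⌊1327.2 / 467⌋ = 2.

2 generations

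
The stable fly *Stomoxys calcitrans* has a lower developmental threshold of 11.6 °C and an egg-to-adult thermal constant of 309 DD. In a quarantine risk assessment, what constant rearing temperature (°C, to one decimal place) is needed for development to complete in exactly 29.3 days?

Required daily accumulation = 309 / 29.3 = 10.546 DD/day.
T = T_base + 10.546 = 11.6 + 10.546 = 22.146 ≈ 22.1 °C.

22.1 °C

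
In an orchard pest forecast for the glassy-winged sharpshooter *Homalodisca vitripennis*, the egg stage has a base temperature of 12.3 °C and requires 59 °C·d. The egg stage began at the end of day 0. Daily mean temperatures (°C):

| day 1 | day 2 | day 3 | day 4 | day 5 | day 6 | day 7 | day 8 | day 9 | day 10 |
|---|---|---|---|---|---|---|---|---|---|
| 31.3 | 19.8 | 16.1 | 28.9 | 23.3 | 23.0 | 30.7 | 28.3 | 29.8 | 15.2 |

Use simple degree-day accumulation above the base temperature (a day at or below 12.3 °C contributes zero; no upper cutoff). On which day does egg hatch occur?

Daily DD above 12.3 °C: 19.0, 7.5, 3.8, 16.6, 11.0, 10.7, 18.4, 16.0, 17.5, 2.9.
Cumulative: 19.0, 26.5, 30.3, 46.9, 57.9, 68.6, 87.0, 103.0, 120.5, 123.4.
The total first reaches 59 DD on day 6.

day 6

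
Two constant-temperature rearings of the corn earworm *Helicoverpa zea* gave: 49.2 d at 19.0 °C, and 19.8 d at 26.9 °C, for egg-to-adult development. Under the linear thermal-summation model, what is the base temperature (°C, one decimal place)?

Under the model K = D·(T − T_b), so D₁·(T₁ − T_b) = D₂·(T₂ − T_b).
49.2·(19.0 − T_b) = 19.8·(26.9 − T_b)
T_b = (49.2·19.0 − 19.8·26.9) / (49.2 − 19.8) = 402.18 / 29.4 = 13.680 °C ≈ 13.7 °C.

13.7 °C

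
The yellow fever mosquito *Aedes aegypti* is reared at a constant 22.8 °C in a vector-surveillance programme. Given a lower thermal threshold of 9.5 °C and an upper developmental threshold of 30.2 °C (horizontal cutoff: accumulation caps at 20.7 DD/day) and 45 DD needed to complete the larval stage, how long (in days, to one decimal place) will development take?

3.4 days

Daily accumulation = 22.8 − 9.5 = 13.3 DD/day.
Duration = 45 / 13.3 = 3.383 ≈ 3.4 days.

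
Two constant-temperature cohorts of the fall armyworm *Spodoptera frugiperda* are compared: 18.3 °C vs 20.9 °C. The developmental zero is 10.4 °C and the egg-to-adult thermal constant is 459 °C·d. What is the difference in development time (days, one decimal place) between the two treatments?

14.4 days

At 18.3 °C: 459 / (18.3 − 10.4) = 459 / 7.9 = 58.101 d.
At 20.9 °C: 459 / (20.9 − 10.4) = 459 / 10.5 = 43.714 d.
Difference = |58.101 − 43.714| = 14.387 ≈ 14.4 days.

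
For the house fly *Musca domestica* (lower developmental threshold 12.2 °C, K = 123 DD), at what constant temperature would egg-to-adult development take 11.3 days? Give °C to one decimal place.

23.1 °C

Required daily accumulation = 123 / 11.3 = 10.885 DD/day.
T = T_base + 10.885 = 12.2 + 10.885 = 23.085 ≈ 23.1 °C.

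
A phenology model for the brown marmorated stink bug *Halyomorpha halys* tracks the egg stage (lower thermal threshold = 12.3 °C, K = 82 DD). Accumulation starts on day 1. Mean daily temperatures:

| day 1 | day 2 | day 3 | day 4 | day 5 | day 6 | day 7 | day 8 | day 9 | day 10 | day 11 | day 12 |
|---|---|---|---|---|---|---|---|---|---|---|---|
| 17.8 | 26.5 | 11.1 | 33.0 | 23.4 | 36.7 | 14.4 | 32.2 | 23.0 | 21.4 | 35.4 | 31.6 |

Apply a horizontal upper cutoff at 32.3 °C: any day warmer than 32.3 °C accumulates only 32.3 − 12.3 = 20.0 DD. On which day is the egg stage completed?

Daily DD above 12.3 °C (capped at 20.0): 5.5, 14.2, 0.0, 20.0, 11.1, 20.0, 2.1, 19.9, 10.7, 9.1, 20.0, 19.3.
Cumulative: 5.5, 19.7, 19.7, 39.7, 50.8, 70.8, 72.9, 92.8, 103.5, 112.6, 132.6, 151.9.
The total first reaches 82 DD on day 8.

day 8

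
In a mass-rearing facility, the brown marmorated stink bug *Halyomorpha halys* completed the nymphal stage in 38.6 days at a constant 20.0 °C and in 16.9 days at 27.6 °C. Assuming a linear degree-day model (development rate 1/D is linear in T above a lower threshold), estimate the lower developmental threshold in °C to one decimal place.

14.1 °C

Linear rate model ⇒ the product D·(T − T_b) is constant across temperatures.
38.6·(20.0 − T_b) = 16.9·(27.6 − T_b)
T_b = (38.6·20.0 − 16.9·27.6) / (38.6 − 16.9) = 305.56 / 21.7 = 14.081 °C ≈ 14.1 °C.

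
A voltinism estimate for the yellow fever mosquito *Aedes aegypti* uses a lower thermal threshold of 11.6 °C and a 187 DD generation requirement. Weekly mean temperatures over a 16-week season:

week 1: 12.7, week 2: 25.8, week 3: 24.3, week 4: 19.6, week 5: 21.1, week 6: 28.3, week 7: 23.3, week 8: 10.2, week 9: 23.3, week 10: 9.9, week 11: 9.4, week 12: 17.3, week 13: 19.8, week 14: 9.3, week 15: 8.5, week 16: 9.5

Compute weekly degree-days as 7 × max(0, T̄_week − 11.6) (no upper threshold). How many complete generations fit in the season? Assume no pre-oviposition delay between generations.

3 generations

Weekly DD (7 × max(0, T̄ − 11.6)): 7.7, 99.4, 88.9, 56.0, 66.5, 116.9, 81.9, 0.0, 81.9, 0.0, 0.0, 39.9, 57.4, 0.0, 0.0, 0.0.
Season total = 696.5 DD.
Complete generations = ⌊696.5 / 187⌋ = 3.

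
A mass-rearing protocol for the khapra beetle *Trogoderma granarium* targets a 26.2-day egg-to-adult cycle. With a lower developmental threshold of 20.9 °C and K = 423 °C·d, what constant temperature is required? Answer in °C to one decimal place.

Required daily accumulation = 423 / 26.2 = 16.145 DD/day.
T = T_base + 16.145 = 20.9 + 16.145 = 37.045 ≈ 37.0 °C.

37.0 °C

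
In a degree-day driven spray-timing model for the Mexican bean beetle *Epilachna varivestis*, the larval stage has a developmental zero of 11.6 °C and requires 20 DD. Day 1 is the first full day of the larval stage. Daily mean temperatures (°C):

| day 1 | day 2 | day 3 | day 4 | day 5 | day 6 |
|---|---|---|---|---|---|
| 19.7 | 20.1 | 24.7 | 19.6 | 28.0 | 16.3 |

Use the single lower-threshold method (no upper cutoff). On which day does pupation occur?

day 3

Daily DD above 11.6 °C: 8.1, 8.5, 13.1, 8.0, 16.4, 4.7.
Cumulative: 8.1, 16.6, 29.7, 37.7, 54.1, 58.8.
The total first reaches 20 DD on day 3.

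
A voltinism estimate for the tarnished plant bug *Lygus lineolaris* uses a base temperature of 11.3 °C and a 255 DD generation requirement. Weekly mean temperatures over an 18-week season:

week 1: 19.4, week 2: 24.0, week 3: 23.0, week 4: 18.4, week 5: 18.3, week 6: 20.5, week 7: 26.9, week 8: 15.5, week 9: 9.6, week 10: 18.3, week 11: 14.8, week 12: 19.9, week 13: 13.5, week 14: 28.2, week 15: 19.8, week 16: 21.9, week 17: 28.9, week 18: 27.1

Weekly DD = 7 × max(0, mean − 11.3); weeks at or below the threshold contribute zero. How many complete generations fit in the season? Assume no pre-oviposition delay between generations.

4 generations

Weekly DD (7 × max(0, T̄ − 11.3)): 56.7, 88.9, 81.9, 49.7, 49.0, 64.4, 109.2, 29.4, 0.0, 49.0, 24.5, 60.2, 15.4, 118.3, 59.5, 74.2, 123.2, 110.6.
Season total = 1164.1 DD.
Complete generations = ⌊1164.1 / 255⌋ = 4.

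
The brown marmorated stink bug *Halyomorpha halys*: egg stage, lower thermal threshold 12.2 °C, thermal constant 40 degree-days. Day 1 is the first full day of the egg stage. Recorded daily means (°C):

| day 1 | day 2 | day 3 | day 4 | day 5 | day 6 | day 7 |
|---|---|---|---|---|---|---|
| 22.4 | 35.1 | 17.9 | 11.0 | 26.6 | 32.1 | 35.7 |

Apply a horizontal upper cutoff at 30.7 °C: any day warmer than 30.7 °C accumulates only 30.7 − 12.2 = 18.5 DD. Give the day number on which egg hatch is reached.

Daily DD above 12.2 °C (capped at 18.5): 10.2, 18.5, 5.7, 0.0, 14.4, 18.5, 18.5.
Cumulative: 10.2, 28.7, 34.4, 34.4, 48.8, 67.3, 85.8.
The total first reaches 40 DD on day 5.

day 5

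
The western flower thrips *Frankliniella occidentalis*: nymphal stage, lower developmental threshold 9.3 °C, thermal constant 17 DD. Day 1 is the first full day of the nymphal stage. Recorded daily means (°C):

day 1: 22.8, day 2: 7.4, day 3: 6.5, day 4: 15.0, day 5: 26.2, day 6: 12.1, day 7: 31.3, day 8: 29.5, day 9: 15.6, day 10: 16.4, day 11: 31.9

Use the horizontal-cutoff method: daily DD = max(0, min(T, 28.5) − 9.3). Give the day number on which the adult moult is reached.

day 4

Daily DD above 9.3 °C (capped at 19.2): 13.5, 0.0, 0.0, 5.7, 16.9, 2.8, 19.2, 19.2, 6.3, 7.1, 19.2.
Cumulative: 13.5, 13.5, 13.5, 19.2, 36.1, 38.9, 58.1, 77.3, 83.6, 90.7, 109.9.
The total first reaches 17 DD on day 4.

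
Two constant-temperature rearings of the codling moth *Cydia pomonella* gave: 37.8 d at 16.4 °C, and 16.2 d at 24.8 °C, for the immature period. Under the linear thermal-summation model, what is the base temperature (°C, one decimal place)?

10.1 °C

Equal thermal constants: D₁(T₁ − T_b) = D₂(T₂ − T_b).
37.8·(16.4 − T_b) = 16.2·(24.8 − T_b)
T_b = (37.8·16.4 − 16.2·24.8) / (37.8 − 16.2) = 218.16 / 21.6 = 10.100 °C ≈ 10.1 °C.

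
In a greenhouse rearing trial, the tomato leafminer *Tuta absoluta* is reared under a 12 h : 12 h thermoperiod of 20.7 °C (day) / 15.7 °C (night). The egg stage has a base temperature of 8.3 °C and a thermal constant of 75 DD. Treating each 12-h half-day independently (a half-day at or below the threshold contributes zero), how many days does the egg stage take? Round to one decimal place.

7.6 days

Day half: max(0, 20.7 − 8.3) × 0.5 = 12.4 × 0.5 = 6.20 DD.
Night half: max(0, 15.7 − 8.3) × 0.5 = 7.4 × 0.5 = 3.70 DD.
Per 24 h: 9.90 DD/day.
Duration = 75 / 9.90 = 7.576 ≈ 7.6 days.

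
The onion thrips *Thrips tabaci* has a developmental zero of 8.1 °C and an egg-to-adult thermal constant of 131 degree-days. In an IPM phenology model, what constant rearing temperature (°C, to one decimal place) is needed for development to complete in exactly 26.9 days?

13.0 °C

Required daily accumulation = 131 / 26.9 = 4.870 DD/day.
T = T_base + 4.870 = 8.1 + 4.870 = 12.970 ≈ 13.0 °C.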